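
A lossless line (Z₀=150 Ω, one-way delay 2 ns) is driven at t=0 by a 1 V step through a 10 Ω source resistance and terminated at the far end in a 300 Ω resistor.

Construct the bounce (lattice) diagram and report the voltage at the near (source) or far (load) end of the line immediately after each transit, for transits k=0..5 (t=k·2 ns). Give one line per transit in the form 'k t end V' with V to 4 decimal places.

0 0 source 0.9375
1 2 load 1.2500
2 4 source 0.9766
3 6 load 0.8854
4 8 source 0.9652
5 10 load 0.9918

Γ_L=0.333333, Γ_S=-0.875000; launch V₁=1·150/160=0.937500
k=0 src: V=0.9375
k=1 load: inc=0.937500, refl=0.937500·0.333333=0.3125; V=0.000000+0.937500+0.312500=1.2500
k=2 src: inc=0.312500, refl=0.312500·-0.875000=-0.2734; V=0.937500+0.312500+-0.273438=0.9766
k=3 load: inc=-0.273438, refl=-0.273438·0.333333=-0.0911; V=1.250000+-0.273438+-0.091146=0.8854
k=4 src: inc=-0.091146, refl=-0.091146·-0.875000=0.0798; V=0.976562+-0.091146+0.079753=0.9652
k=5 load: inc=0.079753, refl=0.079753·0.333333=0.0266; V=0.885417+0.079753+0.026584=0.9918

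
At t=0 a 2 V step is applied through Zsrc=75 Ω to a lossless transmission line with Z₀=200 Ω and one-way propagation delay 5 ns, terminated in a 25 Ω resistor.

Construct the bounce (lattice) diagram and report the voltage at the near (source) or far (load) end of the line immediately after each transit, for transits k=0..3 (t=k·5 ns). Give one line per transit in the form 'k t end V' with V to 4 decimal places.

Γ_L=-0.777778, Γ_S=-0.454545; launch V₁=2·200/275=1.454545
k=0 src: V=1.4545
k=1 load: inc=1.454545, refl=1.454545·-0.777778=-1.1313; V=0.000000+1.454545+-1.131313=0.3232
k=2 src: inc=-1.131313, refl=-1.131313·-0.454545=0.5142; V=1.454545+-1.131313+0.514233=0.8375
k=3 load: inc=0.514233, refl=0.514233·-0.777778=-0.4000; V=0.323232+0.514233+-0.399959=0.4375

0 0 source 1.4545
1 5 load 0.3232
2 10 source 0.8375
3 15 load 0.4375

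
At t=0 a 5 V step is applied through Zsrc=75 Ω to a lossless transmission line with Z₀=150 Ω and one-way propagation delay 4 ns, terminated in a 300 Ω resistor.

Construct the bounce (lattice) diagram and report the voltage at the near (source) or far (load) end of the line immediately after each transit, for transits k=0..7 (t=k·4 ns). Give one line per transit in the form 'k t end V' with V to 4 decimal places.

Γ_L=0.333333, Γ_S=-0.333333; launch V₁=5·150/225=3.333333
k=0 src: V=3.3333
k=1 load: inc=3.333333, refl=3.333333·0.333333=1.1111; V=0.000000+3.333333+1.111111=4.4444
k=2 src: inc=1.111111, refl=1.111111·-0.333333=-0.3704; V=3.333333+1.111111+-0.370370=4.0741
k=3 load: inc=-0.370370, refl=-0.370370·0.333333=-0.1235; V=4.444444+-0.370370+-0.123457=3.9506
k=4 src: inc=-0.123457, refl=-0.123457·-0.333333=0.0412; V=4.074074+-0.123457+0.041152=3.9918
k=5 load: inc=0.041152, refl=0.041152·0.333333=0.0137; V=3.950617+0.041152+0.013717=4.0055
k=6 src: inc=0.013717, refl=0.013717·-0.333333=-0.0046; V=3.991770+0.013717+-0.004572=4.0009
k=7 load: inc=-0.004572, refl=-0.004572·0.333333=-0.0015; V=4.005487+-0.004572+-0.001524=3.9994

0 0 source 3.3333
1 4 load 4.4444
2 8 source 4.0741
3 12 load 3.9506
4 16 source 3.9918
5 20 load 4.0055
6 24 source 4.0009
7 28 load 3.9994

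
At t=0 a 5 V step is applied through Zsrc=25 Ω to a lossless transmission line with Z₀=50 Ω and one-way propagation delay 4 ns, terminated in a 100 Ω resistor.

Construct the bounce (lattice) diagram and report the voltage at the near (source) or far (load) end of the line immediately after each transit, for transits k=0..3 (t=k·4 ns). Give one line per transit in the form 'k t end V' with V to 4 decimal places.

0 0 source 3.3333
1 4 load 4.4444
2 8 source 4.0741
3 12 load 3.9506

Γ_L=0.333333, Γ_S=-0.333333; launch V₁=5·50/75=3.333333
k=0 src: V=3.3333
k=1 load: inc=3.333333, refl=3.333333·0.333333=1.1111; V=0.000000+3.333333+1.111111=4.4444
k=2 src: inc=1.111111, refl=1.111111·-0.333333=-0.3704; V=3.333333+1.111111+-0.370370=4.0741
k=3 load: inc=-0.370370, refl=-0.370370·0.333333=-0.1235; V=4.444444+-0.370370+-0.123457=3.9506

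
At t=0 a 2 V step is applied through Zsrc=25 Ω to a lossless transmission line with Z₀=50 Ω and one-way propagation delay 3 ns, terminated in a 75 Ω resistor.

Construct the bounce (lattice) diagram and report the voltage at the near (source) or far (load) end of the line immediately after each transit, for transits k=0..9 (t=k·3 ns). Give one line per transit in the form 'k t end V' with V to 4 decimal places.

0 0 source 1.3333
1 3 load 1.6000
2 6 source 1.5111
3 9 load 1.4933
4 12 source 1.4993
5 15 load 1.5004
6 18 source 1.5000
7 21 load 1.5000
8 24 source 1.5000
9 27 load 1.5000

Γ_L=0.200000, Γ_S=-0.333333; launch V₁=2·50/75=1.333333
k=0 src: V=1.3333
k=1 load: inc=1.333333, refl=1.333333·0.200000=0.2667; V=0.000000+1.333333+0.266667=1.6000
k=2 src: inc=0.266667, refl=0.266667·-0.333333=-0.0889; V=1.333333+0.266667+-0.088889=1.5111
k=3 load: inc=-0.088889, refl=-0.088889·0.200000=-0.0178; V=1.600000+-0.088889+-0.017778=1.4933
k=4 src: inc=-0.017778, refl=-0.017778·-0.333333=0.0059; V=1.511111+-0.017778+0.005926=1.4993
k=5 load: inc=0.005926, refl=0.005926·0.200000=0.0012; V=1.493333+0.005926+0.001185=1.5004
k=6 src: inc=0.001185, refl=0.001185·-0.333333=-0.0004; V=1.499259+0.001185+-0.000395=1.5000
k=7 load: inc=-0.000395, refl=-0.000395·0.200000=-0.0001; V=1.500444+-0.000395+-0.000079=1.5000
k=8 src: inc=-0.000079, refl=-0.000079·-0.333333=0.0000; V=1.500049+-0.000079+0.000026=1.5000
k=9 load: inc=0.000026, refl=0.000026·0.200000=0.0000; V=1.499970+0.000026+0.000005=1.5000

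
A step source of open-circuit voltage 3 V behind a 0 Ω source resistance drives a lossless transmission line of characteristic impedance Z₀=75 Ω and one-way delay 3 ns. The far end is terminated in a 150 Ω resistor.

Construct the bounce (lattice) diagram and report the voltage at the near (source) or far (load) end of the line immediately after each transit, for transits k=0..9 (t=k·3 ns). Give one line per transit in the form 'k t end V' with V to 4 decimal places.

0 0 source 3.0000
1 3 load 4.0000
2 6 source 3.0000
3 9 load 2.6667
4 12 source 3.0000
5 15 load 3.1111
6 18 source 3.0000
7 21 load 2.9630
8 24 source 3.0000
9 27 load 3.0123

Γ_L=0.333333, Γ_S=-1.000000; launch V₁=3·75/75=3.000000
k=0 src: V=3.0000
k=1 load: inc=3.000000, refl=3.000000·0.333333=1.0000; V=0.000000+3.000000+1.000000=4.0000
k=2 src: inc=1.000000, refl=1.000000·-1.000000=-1.0000; V=3.000000+1.000000+-1.000000=3.0000
k=3 load: inc=-1.000000, refl=-1.000000·0.333333=-0.3333; V=4.000000+-1.000000+-0.333333=2.6667
k=4 src: inc=-0.333333, refl=-0.333333·-1.000000=0.3333; V=3.000000+-0.333333+0.333333=3.0000
k=5 load: inc=0.333333, refl=0.333333·0.333333=0.1111; V=2.666667+0.333333+0.111111=3.1111
k=6 src: inc=0.111111, refl=0.111111·-1.000000=-0.1111; V=3.000000+0.111111+-0.111111=3.0000
k=7 load: inc=-0.111111, refl=-0.111111·0.333333=-0.0370; V=3.111111+-0.111111+-0.037037=2.9630
k=8 src: inc=-0.037037, refl=-0.037037·-1.000000=0.0370; V=3.000000+-0.037037+0.037037=3.0000
k=9 load: inc=0.037037, refl=0.037037·0.333333=0.0123; V=2.962963+0.037037+0.012346=3.0123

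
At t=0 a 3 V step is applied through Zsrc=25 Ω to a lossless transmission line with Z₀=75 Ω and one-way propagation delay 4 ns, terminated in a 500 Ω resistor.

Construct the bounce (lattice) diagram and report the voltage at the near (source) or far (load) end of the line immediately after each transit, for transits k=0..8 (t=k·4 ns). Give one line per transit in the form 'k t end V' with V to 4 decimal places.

Γ_L=0.739130, Γ_S=-0.500000; launch V₁=3·75/100=2.250000
k=0 src: V=2.2500
k=1 load: inc=2.250000, refl=2.250000·0.739130=1.6630; V=0.000000+2.250000+1.663043=3.9130
k=2 src: inc=1.663043, refl=1.663043·-0.500000=-0.8315; V=2.250000+1.663043+-0.831522=3.0815
k=3 load: inc=-0.831522, refl=-0.831522·0.739130=-0.6146; V=3.913043+-0.831522+-0.614603=2.4669
k=4 src: inc=-0.614603, refl=-0.614603·-0.500000=0.3073; V=3.081522+-0.614603+0.307302=2.7742
k=5 load: inc=0.307302, refl=0.307302·0.739130=0.2271; V=2.466919+0.307302+0.227136=3.0014
k=6 src: inc=0.227136, refl=0.227136·-0.500000=-0.1136; V=2.774220+0.227136+-0.113568=2.8878
k=7 load: inc=-0.113568, refl=-0.113568·0.739130=-0.0839; V=3.001356+-0.113568+-0.083942=2.8038
k=8 src: inc=-0.083942, refl=-0.083942·-0.500000=0.0420; V=2.887788+-0.083942+0.041971=2.8458

0 0 source 2.2500
1 4 load 3.9130
2 8 source 3.0815
3 12 load 2.4669
4 16 source 2.7742
5 20 load 3.0014
6 24 source 2.8878
7 28 load 2.8038
8 32 source 2.8458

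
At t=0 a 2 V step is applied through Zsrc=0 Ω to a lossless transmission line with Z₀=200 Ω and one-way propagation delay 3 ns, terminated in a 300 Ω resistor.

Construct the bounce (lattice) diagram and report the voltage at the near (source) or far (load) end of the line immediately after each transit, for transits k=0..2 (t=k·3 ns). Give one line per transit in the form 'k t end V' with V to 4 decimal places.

Γ_L=0.200000, Γ_S=-1.000000; launch V₁=2·200/200=2.000000
k=0 src: V=2.0000
k=1 load: inc=2.000000, refl=2.000000·0.200000=0.4000; V=0.000000+2.000000+0.400000=2.4000
k=2 src: inc=0.400000, refl=0.400000·-1.000000=-0.4000; V=2.000000+0.400000+-0.400000=2.0000

0 0 source 2.0000
1 3 load 2.4000
2 6 source 2.0000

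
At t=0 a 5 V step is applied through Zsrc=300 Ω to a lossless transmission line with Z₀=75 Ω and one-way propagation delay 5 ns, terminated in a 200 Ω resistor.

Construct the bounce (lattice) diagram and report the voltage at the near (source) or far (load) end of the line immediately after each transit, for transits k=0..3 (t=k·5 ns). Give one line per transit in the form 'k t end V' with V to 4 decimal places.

0 0 source 1.0000
1 5 load 1.4545
2 10 source 1.7273
3 15 load 1.8512

Γ_L=0.454545, Γ_S=0.600000; launch V₁=5·75/375=1.000000
k=0 src: V=1.0000
k=1 load: inc=1.000000, refl=1.000000·0.454545=0.4545; V=0.000000+1.000000+0.454545=1.4545
k=2 src: inc=0.454545, refl=0.454545·0.600000=0.2727; V=1.000000+0.454545+0.272727=1.7273
k=3 load: inc=0.272727, refl=0.272727·0.454545=0.1240; V=1.454545+0.272727+0.123967=1.8512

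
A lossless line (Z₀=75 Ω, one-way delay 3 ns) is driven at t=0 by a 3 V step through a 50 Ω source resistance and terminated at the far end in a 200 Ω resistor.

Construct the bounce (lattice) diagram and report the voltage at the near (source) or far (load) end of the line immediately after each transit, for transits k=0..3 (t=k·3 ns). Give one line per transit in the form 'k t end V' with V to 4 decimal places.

Γ_L=0.454545, Γ_S=-0.200000; launch V₁=3·75/125=1.800000
k=0 src: V=1.8000
k=1 load: inc=1.800000, refl=1.800000·0.454545=0.8182; V=0.000000+1.800000+0.818182=2.6182
k=2 src: inc=0.818182, refl=0.818182·-0.200000=-0.1636; V=1.800000+0.818182+-0.163636=2.4545
k=3 load: inc=-0.163636, refl=-0.163636·0.454545=-0.0744; V=2.618182+-0.163636+-0.074380=2.3802

0 0 source 1.8000
1 3 load 2.6182
2 6 source 2.4545
3 9 load 2.3802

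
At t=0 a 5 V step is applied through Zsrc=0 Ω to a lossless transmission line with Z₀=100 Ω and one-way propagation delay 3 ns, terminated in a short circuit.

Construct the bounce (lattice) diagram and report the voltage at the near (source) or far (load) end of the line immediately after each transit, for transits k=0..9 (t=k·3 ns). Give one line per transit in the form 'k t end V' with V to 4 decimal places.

Γ_L=-1.000000, Γ_S=-1.000000; launch V₁=5·100/100=5.000000
k=0 src: V=5.0000
k=1 load: inc=5.000000, refl=5.000000·-1.000000=-5.0000; V=0.000000+5.000000+-5.000000=0.0000
k=2 src: inc=-5.000000, refl=-5.000000·-1.000000=5.0000; V=5.000000+-5.000000+5.000000=5.0000
k=3 load: inc=5.000000, refl=5.000000·-1.000000=-5.0000; V=0.000000+5.000000+-5.000000=0.0000
k=4 src: inc=-5.000000, refl=-5.000000·-1.000000=5.0000; V=5.000000+-5.000000+5.000000=5.0000
k=5 load: inc=5.000000, refl=5.000000·-1.000000=-5.0000; V=0.000000+5.000000+-5.000000=0.0000
k=6 src: inc=-5.000000, refl=-5.000000·-1.000000=5.0000; V=5.000000+-5.000000+5.000000=5.0000
k=7 load: inc=5.000000, refl=5.000000·-1.000000=-5.0000; V=0.000000+5.000000+-5.000000=0.0000
k=8 src: inc=-5.000000, refl=-5.000000·-1.000000=5.0000; V=5.000000+-5.000000+5.000000=5.0000
k=9 load: inc=5.000000, refl=5.000000·-1.000000=-5.0000; V=0.000000+5.000000+-5.000000=0.0000

0 0 source 5.0000
1 3 load 0.0000
2 6 source 5.0000
3 9 load 0.0000
4 12 source 5.0000
5 15 load 0.0000
6 18 source 5.0000
7 21 load 0.0000
8 24 source 5.0000
9 27 load 0.0000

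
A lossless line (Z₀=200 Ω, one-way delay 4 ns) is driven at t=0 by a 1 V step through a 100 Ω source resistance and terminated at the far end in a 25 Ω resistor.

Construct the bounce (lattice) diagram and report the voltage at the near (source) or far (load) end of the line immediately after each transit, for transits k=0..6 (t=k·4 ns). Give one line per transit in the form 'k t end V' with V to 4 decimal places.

Γ_L=-0.777778, Γ_S=-0.333333; launch V₁=1·200/300=0.666667
k=0 src: V=0.6667
k=1 load: inc=0.666667, refl=0.666667·-0.777778=-0.5185; V=0.000000+0.666667+-0.518519=0.1481
k=2 src: inc=-0.518519, refl=-0.518519·-0.333333=0.1728; V=0.666667+-0.518519+0.172840=0.3210
k=3 load: inc=0.172840, refl=0.172840·-0.777778=-0.1344; V=0.148148+0.172840+-0.134431=0.1866
k=4 src: inc=-0.134431, refl=-0.134431·-0.333333=0.0448; V=0.320988+-0.134431+0.044810=0.2314
k=5 load: inc=0.044810, refl=0.044810·-0.777778=-0.0349; V=0.186557+0.044810+-0.034852=0.1965
k=6 src: inc=-0.034852, refl=-0.034852·-0.333333=0.0116; V=0.231367+-0.034852+0.011617=0.2081

0 0 source 0.6667
1 4 load 0.1481
2 8 source 0.3210
3 12 load 0.1866
4 16 source 0.2314
5 20 load 0.1965
6 24 source 0.2081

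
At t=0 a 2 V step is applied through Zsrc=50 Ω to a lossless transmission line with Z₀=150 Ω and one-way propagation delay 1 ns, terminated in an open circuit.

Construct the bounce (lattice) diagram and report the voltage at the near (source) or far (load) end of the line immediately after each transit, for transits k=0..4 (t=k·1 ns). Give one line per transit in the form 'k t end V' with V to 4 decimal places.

0 0 source 1.5000
1 1 load 3.0000
2 2 source 2.2500
3 3 load 1.5000
4 4 source 1.8750

Γ_L=1.000000, Γ_S=-0.500000; launch V₁=2·150/200=1.500000
k=0 src: V=1.5000
k=1 load: inc=1.500000, refl=1.500000·1.000000=1.5000; V=0.000000+1.500000+1.500000=3.0000
k=2 src: inc=1.500000, refl=1.500000·-0.500000=-0.7500; V=1.500000+1.500000+-0.750000=2.2500
k=3 load: inc=-0.750000, refl=-0.750000·1.000000=-0.7500; V=3.000000+-0.750000+-0.750000=1.5000
k=4 src: inc=-0.750000, refl=-0.750000·-0.500000=0.3750; V=2.250000+-0.750000+0.375000=1.8750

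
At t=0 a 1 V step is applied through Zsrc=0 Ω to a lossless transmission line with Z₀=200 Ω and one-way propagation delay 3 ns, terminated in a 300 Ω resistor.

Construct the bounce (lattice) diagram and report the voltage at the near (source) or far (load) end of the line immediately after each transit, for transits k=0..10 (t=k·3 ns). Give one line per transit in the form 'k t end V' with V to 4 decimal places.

0 0 source 1.0000
1 3 load 1.2000
2 6 source 1.0000
3 9 load 0.9600
4 12 source 1.0000
5 15 load 1.0080
6 18 source 1.0000
7 21 load 0.9984
8 24 source 1.0000
9 27 load 1.0003
10 30 source 1.0000

Γ_L=0.200000, Γ_S=-1.000000; launch V₁=1·200/200=1.000000
k=0 src: V=1.0000
k=1 load: inc=1.000000, refl=1.000000·0.200000=0.2000; V=0.000000+1.000000+0.200000=1.2000
k=2 src: inc=0.200000, refl=0.200000·-1.000000=-0.2000; V=1.000000+0.200000+-0.200000=1.0000
k=3 load: inc=-0.200000, refl=-0.200000·0.200000=-0.0400; V=1.200000+-0.200000+-0.040000=0.9600
k=4 src: inc=-0.040000, refl=-0.040000·-1.000000=0.0400; V=1.000000+-0.040000+0.040000=1.0000
k=5 load: inc=0.040000, refl=0.040000·0.200000=0.0080; V=0.960000+0.040000+0.008000=1.0080
k=6 src: inc=0.008000, refl=0.008000·-1.000000=-0.0080; V=1.000000+0.008000+-0.008000=1.0000
k=7 load: inc=-0.008000, refl=-0.008000·0.200000=-0.0016; V=1.008000+-0.008000+-0.001600=0.9984
k=8 src: inc=-0.001600, refl=-0.001600·-1.000000=0.0016; V=1.000000+-0.001600+0.001600=1.0000
k=9 load: inc=0.001600, refl=0.001600·0.200000=0.0003; V=0.998400+0.001600+0.000320=1.0003
k=10 src: inc=0.000320, refl=0.000320·-1.000000=-0.0003; V=1.000000+0.000320+-0.000320=1.0000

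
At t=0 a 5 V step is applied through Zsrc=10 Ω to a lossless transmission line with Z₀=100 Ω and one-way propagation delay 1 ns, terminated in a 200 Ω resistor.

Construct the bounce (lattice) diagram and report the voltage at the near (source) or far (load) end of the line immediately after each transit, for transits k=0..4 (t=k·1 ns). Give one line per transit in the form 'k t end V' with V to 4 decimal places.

0 0 source 4.5455
1 1 load 6.0606
2 2 source 4.8209
3 3 load 4.4077
4 4 source 4.7458

Γ_L=0.333333, Γ_S=-0.818182; launch V₁=5·100/110=4.545455
k=0 src: V=4.5455
k=1 load: inc=4.545455, refl=4.545455·0.333333=1.5152; V=0.000000+4.545455+1.515152=6.0606
k=2 src: inc=1.515152, refl=1.515152·-0.818182=-1.2397; V=4.545455+1.515152+-1.239669=4.8209
k=3 load: inc=-1.239669, refl=-1.239669·0.333333=-0.4132; V=6.060606+-1.239669+-0.413223=4.4077
k=4 src: inc=-0.413223, refl=-0.413223·-0.818182=0.3381; V=4.820937+-0.413223+0.338092=4.7458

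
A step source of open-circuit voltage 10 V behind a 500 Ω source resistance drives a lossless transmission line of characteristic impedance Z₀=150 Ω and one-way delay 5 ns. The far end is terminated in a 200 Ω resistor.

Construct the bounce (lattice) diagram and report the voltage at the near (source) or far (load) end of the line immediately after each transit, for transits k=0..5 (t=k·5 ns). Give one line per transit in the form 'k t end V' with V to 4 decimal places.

0 0 source 2.3077
1 5 load 2.6374
2 10 source 2.8149
3 15 load 2.8402
4 20 source 2.8539
5 25 load 2.8558

Γ_L=0.142857, Γ_S=0.538462; launch V₁=10·150/650=2.307692
k=0 src: V=2.3077
k=1 load: inc=2.307692, refl=2.307692·0.142857=0.3297; V=0.000000+2.307692+0.329670=2.6374
k=2 src: inc=0.329670, refl=0.329670·0.538462=0.1775; V=2.307692+0.329670+0.177515=2.8149
k=3 load: inc=0.177515, refl=0.177515·0.142857=0.0254; V=2.637363+0.177515+0.025359=2.8402
k=4 src: inc=0.025359, refl=0.025359·0.538462=0.0137; V=2.814877+0.025359+0.013655=2.8539
k=5 load: inc=0.013655, refl=0.013655·0.142857=0.0020; V=2.840237+0.013655+0.001951=2.8558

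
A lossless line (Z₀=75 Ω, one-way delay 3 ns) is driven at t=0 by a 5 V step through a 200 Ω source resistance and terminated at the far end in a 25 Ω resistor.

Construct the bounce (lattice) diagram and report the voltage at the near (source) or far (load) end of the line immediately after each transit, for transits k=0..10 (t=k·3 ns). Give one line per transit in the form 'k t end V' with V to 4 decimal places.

Γ_L=-0.500000, Γ_S=0.454545; launch V₁=5·75/275=1.363636
k=0 src: V=1.3636
k=1 load: inc=1.363636, refl=1.363636·-0.500000=-0.6818; V=0.000000+1.363636+-0.681818=0.6818
k=2 src: inc=-0.681818, refl=-0.681818·0.454545=-0.3099; V=1.363636+-0.681818+-0.309917=0.3719
k=3 load: inc=-0.309917, refl=-0.309917·-0.500000=0.1550; V=0.681818+-0.309917+0.154959=0.5269
k=4 src: inc=0.154959, refl=0.154959·0.454545=0.0704; V=0.371901+0.154959+0.070436=0.5973
k=5 load: inc=0.070436, refl=0.070436·-0.500000=-0.0352; V=0.526860+0.070436+-0.035218=0.5621
k=6 src: inc=-0.035218, refl=-0.035218·0.454545=-0.0160; V=0.597295+-0.035218+-0.016008=0.5461
k=7 load: inc=-0.016008, refl=-0.016008·-0.500000=0.0080; V=0.562077+-0.016008+0.008004=0.5541
k=8 src: inc=0.008004, refl=0.008004·0.454545=0.0036; V=0.546069+0.008004+0.003638=0.5577
k=9 load: inc=0.003638, refl=0.003638·-0.500000=-0.0018; V=0.554073+0.003638+-0.001819=0.5559
k=10 src: inc=-0.001819, refl=-0.001819·0.454545=-0.0008; V=0.557712+-0.001819+-0.000827=0.5551

0 0 source 1.3636
1 3 load 0.6818
2 6 source 0.3719
3 9 load 0.5269
4 12 source 0.5973
5 15 load 0.5621
6 18 source 0.5461
7 21 load 0.5541
8 24 source 0.5577
9 27 load 0.5559
10 30 source 0.5551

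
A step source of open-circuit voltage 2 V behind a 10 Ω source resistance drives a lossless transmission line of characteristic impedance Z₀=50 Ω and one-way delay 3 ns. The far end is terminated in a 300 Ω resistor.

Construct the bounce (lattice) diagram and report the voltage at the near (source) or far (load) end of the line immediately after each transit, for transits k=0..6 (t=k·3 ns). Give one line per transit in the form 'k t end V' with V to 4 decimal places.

Γ_L=0.714286, Γ_S=-0.666667; launch V₁=2·50/60=1.666667
k=0 src: V=1.6667
k=1 load: inc=1.666667, refl=1.666667·0.714286=1.1905; V=0.000000+1.666667+1.190476=2.8571
k=2 src: inc=1.190476, refl=1.190476·-0.666667=-0.7937; V=1.666667+1.190476+-0.793651=2.0635
k=3 load: inc=-0.793651, refl=-0.793651·0.714286=-0.5669; V=2.857143+-0.793651+-0.566893=1.4966
k=4 src: inc=-0.566893, refl=-0.566893·-0.666667=0.3779; V=2.063492+-0.566893+0.377929=1.8745
k=5 load: inc=0.377929, refl=0.377929·0.714286=0.2699; V=1.496599+0.377929+0.269949=2.1445
k=6 src: inc=0.269949, refl=0.269949·-0.666667=-0.1800; V=1.874528+0.269949+-0.179966=1.9645

0 0 source 1.6667
1 3 load 2.8571
2 6 source 2.0635
3 9 load 1.4966
4 12 source 1.8745
5 15 load 2.1445
6 18 source 1.9645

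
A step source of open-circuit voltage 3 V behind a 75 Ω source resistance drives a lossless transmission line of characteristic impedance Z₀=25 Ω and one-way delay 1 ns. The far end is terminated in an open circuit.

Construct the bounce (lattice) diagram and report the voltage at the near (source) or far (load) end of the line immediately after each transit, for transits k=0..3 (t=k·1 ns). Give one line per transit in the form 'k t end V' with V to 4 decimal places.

Γ_L=1.000000, Γ_S=0.500000; launch V₁=3·25/100=0.750000
k=0 src: V=0.7500
k=1 load: inc=0.750000, refl=0.750000·1.000000=0.7500; V=0.000000+0.750000+0.750000=1.5000
k=2 src: inc=0.750000, refl=0.750000·0.500000=0.3750; V=0.750000+0.750000+0.375000=1.8750
k=3 load: inc=0.375000, refl=0.375000·1.000000=0.3750; V=1.500000+0.375000+0.375000=2.2500

0 0 source 0.7500
1 1 load 1.5000
2 2 source 1.8750
3 3 load 2.2500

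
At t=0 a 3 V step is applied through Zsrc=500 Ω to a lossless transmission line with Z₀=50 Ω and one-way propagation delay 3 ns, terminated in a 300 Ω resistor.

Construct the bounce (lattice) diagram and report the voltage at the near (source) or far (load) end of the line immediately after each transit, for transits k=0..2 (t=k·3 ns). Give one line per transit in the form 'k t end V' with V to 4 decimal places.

Γ_L=0.714286, Γ_S=0.818182; launch V₁=3·50/550=0.272727
k=0 src: V=0.2727
k=1 load: inc=0.272727, refl=0.272727·0.714286=0.1948; V=0.000000+0.272727+0.194805=0.4675
k=2 src: inc=0.194805, refl=0.194805·0.818182=0.1594; V=0.272727+0.194805+0.159386=0.6269

0 0 source 0.2727
1 3 load 0.4675
2 6 source 0.6269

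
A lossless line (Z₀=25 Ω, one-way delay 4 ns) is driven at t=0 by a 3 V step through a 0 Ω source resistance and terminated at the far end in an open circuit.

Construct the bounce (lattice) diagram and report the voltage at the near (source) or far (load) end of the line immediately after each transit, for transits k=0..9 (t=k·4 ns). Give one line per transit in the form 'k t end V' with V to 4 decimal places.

0 0 source 3.0000
1 4 load 6.0000
2 8 source 3.0000
3 12 load 0.0000
4 16 source 3.0000
5 20 load 6.0000
6 24 source 3.0000
7 28 load 0.0000
8 32 source 3.0000
9 36 load 6.0000

Γ_L=1.000000, Γ_S=-1.000000; launch V₁=3·25/25=3.000000
k=0 src: V=3.0000
k=1 load: inc=3.000000, refl=3.000000·1.000000=3.0000; V=0.000000+3.000000+3.000000=6.0000
k=2 src: inc=3.000000, refl=3.000000·-1.000000=-3.0000; V=3.000000+3.000000+-3.000000=3.0000
k=3 load: inc=-3.000000, refl=-3.000000·1.000000=-3.0000; V=6.000000+-3.000000+-3.000000=0.0000
k=4 src: inc=-3.000000, refl=-3.000000·-1.000000=3.0000; V=3.000000+-3.000000+3.000000=3.0000
k=5 load: inc=3.000000, refl=3.000000·1.000000=3.0000; V=0.000000+3.000000+3.000000=6.0000
k=6 src: inc=3.000000, refl=3.000000·-1.000000=-3.0000; V=3.000000+3.000000+-3.000000=3.0000
k=7 load: inc=-3.000000, refl=-3.000000·1.000000=-3.0000; V=6.000000+-3.000000+-3.000000=0.0000
k=8 src: inc=-3.000000, refl=-3.000000·-1.000000=3.0000; V=3.000000+-3.000000+3.000000=3.0000
k=9 load: inc=3.000000, refl=3.000000·1.000000=3.0000; V=0.000000+3.000000+3.000000=6.0000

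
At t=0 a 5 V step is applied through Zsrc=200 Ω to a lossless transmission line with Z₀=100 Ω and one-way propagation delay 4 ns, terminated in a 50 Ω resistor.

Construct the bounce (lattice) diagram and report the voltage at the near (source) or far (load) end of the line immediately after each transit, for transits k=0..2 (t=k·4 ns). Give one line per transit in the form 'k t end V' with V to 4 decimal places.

Γ_L=-0.333333, Γ_S=0.333333; launch V₁=5·100/300=1.666667
k=0 src: V=1.6667
k=1 load: inc=1.666667, refl=1.666667·-0.333333=-0.5556; V=0.000000+1.666667+-0.555556=1.1111
k=2 src: inc=-0.555556, refl=-0.555556·0.333333=-0.1852; V=1.666667+-0.555556+-0.185185=0.9259

0 0 source 1.6667
1 4 load 1.1111
2 8 source 0.9259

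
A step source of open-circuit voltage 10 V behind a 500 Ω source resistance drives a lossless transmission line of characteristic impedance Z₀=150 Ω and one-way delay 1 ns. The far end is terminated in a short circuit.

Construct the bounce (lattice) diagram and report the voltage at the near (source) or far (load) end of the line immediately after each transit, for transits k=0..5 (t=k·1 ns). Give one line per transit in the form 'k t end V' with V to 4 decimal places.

Γ_L=-1.000000, Γ_S=0.538462; launch V₁=10·150/650=2.307692
k=0 src: V=2.3077
k=1 load: inc=2.307692, refl=2.307692·-1.000000=-2.3077; V=0.000000+2.307692+-2.307692=0.0000
k=2 src: inc=-2.307692, refl=-2.307692·0.538462=-1.2426; V=2.307692+-2.307692+-1.242604=-1.2426
k=3 load: inc=-1.242604, refl=-1.242604·-1.000000=1.2426; V=0.000000+-1.242604+1.242604=0.0000
k=4 src: inc=1.242604, refl=1.242604·0.538462=0.6691; V=-1.242604+1.242604+0.669094=0.6691
k=5 load: inc=0.669094, refl=0.669094·-1.000000=-0.6691; V=0.000000+0.669094+-0.669094=0.0000

0 0 source 2.3077
1 1 load 0.0000
2 2 source -1.2426
3 3 load 0.0000
4 4 source 0.6691
5 5 load 0.0000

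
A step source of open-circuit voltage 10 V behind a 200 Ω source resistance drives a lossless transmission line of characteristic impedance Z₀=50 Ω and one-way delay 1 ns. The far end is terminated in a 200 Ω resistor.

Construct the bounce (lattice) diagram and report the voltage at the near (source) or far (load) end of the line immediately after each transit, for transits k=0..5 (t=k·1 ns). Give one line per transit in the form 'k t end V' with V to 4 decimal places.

0 0 source 2.0000
1 1 load 3.2000
2 2 source 3.9200
3 3 load 4.3520
4 4 source 4.6112
5 5 load 4.7667

Γ_L=0.600000, Γ_S=0.600000; launch V₁=10·50/250=2.000000
k=0 src: V=2.0000
k=1 load: inc=2.000000, refl=2.000000·0.600000=1.2000; V=0.000000+2.000000+1.200000=3.2000
k=2 src: inc=1.200000, refl=1.200000·0.600000=0.7200; V=2.000000+1.200000+0.720000=3.9200
k=3 load: inc=0.720000, refl=0.720000·0.600000=0.4320; V=3.200000+0.720000+0.432000=4.3520
k=4 src: inc=0.432000, refl=0.432000·0.600000=0.2592; V=3.920000+0.432000+0.259200=4.6112
k=5 load: inc=0.259200, refl=0.259200·0.600000=0.1555; V=4.352000+0.259200+0.155520=4.7667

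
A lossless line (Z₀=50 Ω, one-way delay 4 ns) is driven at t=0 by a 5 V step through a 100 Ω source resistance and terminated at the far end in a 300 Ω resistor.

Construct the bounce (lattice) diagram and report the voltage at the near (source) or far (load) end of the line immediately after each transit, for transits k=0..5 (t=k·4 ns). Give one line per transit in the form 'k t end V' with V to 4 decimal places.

Γ_L=0.714286, Γ_S=0.333333; launch V₁=5·50/150=1.666667
k=0 src: V=1.6667
k=1 load: inc=1.666667, refl=1.666667·0.714286=1.1905; V=0.000000+1.666667+1.190476=2.8571
k=2 src: inc=1.190476, refl=1.190476·0.333333=0.3968; V=1.666667+1.190476+0.396825=3.2540
k=3 load: inc=0.396825, refl=0.396825·0.714286=0.2834; V=2.857143+0.396825+0.283447=3.5374
k=4 src: inc=0.283447, refl=0.283447·0.333333=0.0945; V=3.253968+0.283447+0.094482=3.6319
k=5 load: inc=0.094482, refl=0.094482·0.714286=0.0675; V=3.537415+0.094482+0.067487=3.6994

0 0 source 1.6667
1 4 load 2.8571
2 8 source 3.2540
3 12 load 3.5374
4 16 source 3.6319
5 20 load 3.6994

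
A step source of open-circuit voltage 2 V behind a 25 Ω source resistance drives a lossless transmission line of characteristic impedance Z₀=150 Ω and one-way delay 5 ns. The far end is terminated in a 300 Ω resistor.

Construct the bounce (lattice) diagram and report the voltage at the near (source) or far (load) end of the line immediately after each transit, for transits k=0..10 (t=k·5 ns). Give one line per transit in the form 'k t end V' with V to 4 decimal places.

Γ_L=0.333333, Γ_S=-0.714286; launch V₁=2·150/175=1.714286
k=0 src: V=1.7143
k=1 load: inc=1.714286, refl=1.714286·0.333333=0.5714; V=0.000000+1.714286+0.571429=2.2857
k=2 src: inc=0.571429, refl=0.571429·-0.714286=-0.4082; V=1.714286+0.571429+-0.408163=1.8776
k=3 load: inc=-0.408163, refl=-0.408163·0.333333=-0.1361; V=2.285714+-0.408163+-0.136054=1.7415
k=4 src: inc=-0.136054, refl=-0.136054·-0.714286=0.0972; V=1.877551+-0.136054+0.097182=1.8387
k=5 load: inc=0.097182, refl=0.097182·0.333333=0.0324; V=1.741497+0.097182+0.032394=1.8711
k=6 src: inc=0.032394, refl=0.032394·-0.714286=-0.0231; V=1.838678+0.032394+-0.023139=1.8479
k=7 load: inc=-0.023139, refl=-0.023139·0.333333=-0.0077; V=1.871072+-0.023139+-0.007713=1.8402
k=8 src: inc=-0.007713, refl=-0.007713·-0.714286=0.0055; V=1.847934+-0.007713+0.005509=1.8457
k=9 load: inc=0.005509, refl=0.005509·0.333333=0.0018; V=1.840221+0.005509+0.001836=1.8476
k=10 src: inc=0.001836, refl=0.001836·-0.714286=-0.0013; V=1.845730+0.001836+-0.001312=1.8463

0 0 source 1.7143
1 5 load 2.2857
2 10 source 1.8776
3 15 load 1.7415
4 20 source 1.8387
5 25 load 1.8711
6 30 source 1.8479
7 35 load 1.8402
8 40 source 1.8457
9 45 load 1.8476
10 50 source 1.8463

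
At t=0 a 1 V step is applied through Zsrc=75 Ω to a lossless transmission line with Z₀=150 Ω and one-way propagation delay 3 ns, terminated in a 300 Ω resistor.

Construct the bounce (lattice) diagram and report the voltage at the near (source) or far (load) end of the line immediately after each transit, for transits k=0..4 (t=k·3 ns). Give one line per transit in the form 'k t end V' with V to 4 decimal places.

0 0 source 0.6667
1 3 load 0.8889
2 6 source 0.8148
3 9 load 0.7901
4 12 source 0.7984

Γ_L=0.333333, Γ_S=-0.333333; launch V₁=1·150/225=0.666667
k=0 src: V=0.6667
k=1 load: inc=0.666667, refl=0.666667·0.333333=0.2222; V=0.000000+0.666667+0.222222=0.8889
k=2 src: inc=0.222222, refl=0.222222·-0.333333=-0.0741; V=0.666667+0.222222+-0.074074=0.8148
k=3 load: inc=-0.074074, refl=-0.074074·0.333333=-0.0247; V=0.888889+-0.074074+-0.024691=0.7901
k=4 src: inc=-0.024691, refl=-0.024691·-0.333333=0.0082; V=0.814815+-0.024691+0.008230=0.7984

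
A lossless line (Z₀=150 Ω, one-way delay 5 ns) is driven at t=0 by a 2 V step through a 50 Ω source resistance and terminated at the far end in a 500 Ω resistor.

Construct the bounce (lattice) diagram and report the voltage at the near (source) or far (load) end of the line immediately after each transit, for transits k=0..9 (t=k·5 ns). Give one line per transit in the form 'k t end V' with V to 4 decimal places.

Γ_L=0.538462, Γ_S=-0.500000; launch V₁=2·150/200=1.500000
k=0 src: V=1.5000
k=1 load: inc=1.500000, refl=1.500000·0.538462=0.8077; V=0.000000+1.500000+0.807692=2.3077
k=2 src: inc=0.807692, refl=0.807692·-0.500000=-0.4038; V=1.500000+0.807692+-0.403846=1.9038
k=3 load: inc=-0.403846, refl=-0.403846·0.538462=-0.2175; V=2.307692+-0.403846+-0.217456=1.6864
k=4 src: inc=-0.217456, refl=-0.217456·-0.500000=0.1087; V=1.903846+-0.217456+0.108728=1.7951
k=5 load: inc=0.108728, refl=0.108728·0.538462=0.0585; V=1.686391+0.108728+0.058546=1.8537
k=6 src: inc=0.058546, refl=0.058546·-0.500000=-0.0293; V=1.795118+0.058546+-0.029273=1.8244
k=7 load: inc=-0.029273, refl=-0.029273·0.538462=-0.0158; V=1.853664+-0.029273+-0.015762=1.8086
k=8 src: inc=-0.015762, refl=-0.015762·-0.500000=0.0079; V=1.824391+-0.015762+0.007881=1.8165
k=9 load: inc=0.007881, refl=0.007881·0.538462=0.0042; V=1.808629+0.007881+0.004244=1.8208

0 0 source 1.5000
1 5 load 2.3077
2 10 source 1.9038
3 15 load 1.6864
4 20 source 1.7951
5 25 load 1.8537
6 30 source 1.8244
7 35 load 1.8086
8 40 source 1.8165
9 45 load 1.8208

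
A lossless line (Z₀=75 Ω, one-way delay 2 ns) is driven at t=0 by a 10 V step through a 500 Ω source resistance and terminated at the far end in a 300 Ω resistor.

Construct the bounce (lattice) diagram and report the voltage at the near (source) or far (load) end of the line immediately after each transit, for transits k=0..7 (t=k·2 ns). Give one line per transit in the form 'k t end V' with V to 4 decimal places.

0 0 source 1.3043
1 2 load 2.0870
2 4 source 2.6654
3 6 load 3.0125
4 8 source 3.2690
5 10 load 3.4229
6 12 source 3.5367
7 14 load 3.6049

Γ_L=0.600000, Γ_S=0.739130; launch V₁=10·75/575=1.304348
k=0 src: V=1.3043
k=1 load: inc=1.304348, refl=1.304348·0.600000=0.7826; V=0.000000+1.304348+0.782609=2.0870
k=2 src: inc=0.782609, refl=0.782609·0.739130=0.5784; V=1.304348+0.782609+0.578450=2.6654
k=3 load: inc=0.578450, refl=0.578450·0.600000=0.3471; V=2.086957+0.578450+0.347070=3.0125
k=4 src: inc=0.347070, refl=0.347070·0.739130=0.2565; V=2.665406+0.347070+0.256530=3.2690
k=5 load: inc=0.256530, refl=0.256530·0.600000=0.1539; V=3.012476+0.256530+0.153918=3.4229
k=6 src: inc=0.153918, refl=0.153918·0.739130=0.1138; V=3.269006+0.153918+0.113765=3.5367
k=7 load: inc=0.113765, refl=0.113765·0.600000=0.0683; V=3.422924+0.113765+0.068259=3.6049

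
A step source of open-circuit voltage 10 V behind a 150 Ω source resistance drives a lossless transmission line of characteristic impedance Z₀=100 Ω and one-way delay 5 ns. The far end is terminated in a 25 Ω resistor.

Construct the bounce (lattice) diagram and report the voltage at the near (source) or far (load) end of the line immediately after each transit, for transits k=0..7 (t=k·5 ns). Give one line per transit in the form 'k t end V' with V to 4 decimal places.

0 0 source 4.0000
1 5 load 1.6000
2 10 source 1.1200
3 15 load 1.4080
4 20 source 1.4656
5 25 load 1.4310
6 30 source 1.4241
7 35 load 1.4283

Γ_L=-0.600000, Γ_S=0.200000; launch V₁=10·100/250=4.000000
k=0 src: V=4.0000
k=1 load: inc=4.000000, refl=4.000000·-0.600000=-2.4000; V=0.000000+4.000000+-2.400000=1.6000
k=2 src: inc=-2.400000, refl=-2.400000·0.200000=-0.4800; V=4.000000+-2.400000+-0.480000=1.1200
k=3 load: inc=-0.480000, refl=-0.480000·-0.600000=0.2880; V=1.600000+-0.480000+0.288000=1.4080
k=4 src: inc=0.288000, refl=0.288000·0.200000=0.0576; V=1.120000+0.288000+0.057600=1.4656
k=5 load: inc=0.057600, refl=0.057600·-0.600000=-0.0346; V=1.408000+0.057600+-0.034560=1.4310
k=6 src: inc=-0.034560, refl=-0.034560·0.200000=-0.0069; V=1.465600+-0.034560+-0.006912=1.4241
k=7 load: inc=-0.006912, refl=-0.006912·-0.600000=0.0041; V=1.431040+-0.006912+0.004147=1.4283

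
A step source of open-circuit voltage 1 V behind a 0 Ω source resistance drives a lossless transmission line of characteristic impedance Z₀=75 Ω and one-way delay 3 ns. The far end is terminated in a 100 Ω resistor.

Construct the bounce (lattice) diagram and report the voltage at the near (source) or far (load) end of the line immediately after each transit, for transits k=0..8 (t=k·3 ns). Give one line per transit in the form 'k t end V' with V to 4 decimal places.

Γ_L=0.142857, Γ_S=-1.000000; launch V₁=1·75/75=1.000000
k=0 src: V=1.0000
k=1 load: inc=1.000000, refl=1.000000·0.142857=0.1429; V=0.000000+1.000000+0.142857=1.1429
k=2 src: inc=0.142857, refl=0.142857·-1.000000=-0.1429; V=1.000000+0.142857+-0.142857=1.0000
k=3 load: inc=-0.142857, refl=-0.142857·0.142857=-0.0204; V=1.142857+-0.142857+-0.020408=0.9796
k=4 src: inc=-0.020408, refl=-0.020408·-1.000000=0.0204; V=1.000000+-0.020408+0.020408=1.0000
k=5 load: inc=0.020408, refl=0.020408·0.142857=0.0029; V=0.979592+0.020408+0.002915=1.0029
k=6 src: inc=0.002915, refl=0.002915·-1.000000=-0.0029; V=1.000000+0.002915+-0.002915=1.0000
k=7 load: inc=-0.002915, refl=-0.002915·0.142857=-0.0004; V=1.002915+-0.002915+-0.000416=0.9996
k=8 src: inc=-0.000416, refl=-0.000416·-1.000000=0.0004; V=1.000000+-0.000416+0.000416=1.0000

0 0 source 1.0000
1 3 load 1.1429
2 6 source 1.0000
3 9 load 0.9796
4 12 source 1.0000
5 15 load 1.0029
6 18 source 1.0000
7 21 load 0.9996
8 24 source 1.0000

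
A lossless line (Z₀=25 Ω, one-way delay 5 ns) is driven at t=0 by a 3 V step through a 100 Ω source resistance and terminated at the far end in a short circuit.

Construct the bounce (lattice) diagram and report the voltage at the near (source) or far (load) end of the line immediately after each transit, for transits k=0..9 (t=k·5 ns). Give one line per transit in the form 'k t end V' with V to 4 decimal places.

0 0 source 0.6000
1 5 load 0.0000
2 10 source -0.3600
3 15 load 0.0000
4 20 source 0.2160
5 25 load 0.0000
6 30 source -0.1296
7 35 load 0.0000
8 40 source 0.0778
9 45 load 0.0000

Γ_L=-1.000000, Γ_S=0.600000; launch V₁=3·25/125=0.600000
k=0 src: V=0.6000
k=1 load: inc=0.600000, refl=0.600000·-1.000000=-0.6000; V=0.000000+0.600000+-0.600000=0.0000
k=2 src: inc=-0.600000, refl=-0.600000·0.600000=-0.3600; V=0.600000+-0.600000+-0.360000=-0.3600
k=3 load: inc=-0.360000, refl=-0.360000·-1.000000=0.3600; V=0.000000+-0.360000+0.360000=0.0000
k=4 src: inc=0.360000, refl=0.360000·0.600000=0.2160; V=-0.360000+0.360000+0.216000=0.2160
k=5 load: inc=0.216000, refl=0.216000·-1.000000=-0.2160; V=0.000000+0.216000+-0.216000=0.0000
k=6 src: inc=-0.216000, refl=-0.216000·0.600000=-0.1296; V=0.216000+-0.216000+-0.129600=-0.1296
k=7 load: inc=-0.129600, refl=-0.129600·-1.000000=0.1296; V=0.000000+-0.129600+0.129600=0.0000
k=8 src: inc=0.129600, refl=0.129600·0.600000=0.0778; V=-0.129600+0.129600+0.077760=0.0778
k=9 load: inc=0.077760, refl=0.077760·-1.000000=-0.0778; V=0.000000+0.077760+-0.077760=0.0000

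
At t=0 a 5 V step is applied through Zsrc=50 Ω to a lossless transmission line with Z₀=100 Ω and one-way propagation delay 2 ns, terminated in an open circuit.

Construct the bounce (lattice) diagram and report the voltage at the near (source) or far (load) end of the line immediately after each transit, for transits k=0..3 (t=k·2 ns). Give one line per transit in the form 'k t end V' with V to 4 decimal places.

0 0 source 3.3333
1 2 load 6.6667
2 4 source 5.5556
3 6 load 4.4444

Γ_L=1.000000, Γ_S=-0.333333; launch V₁=5·100/150=3.333333
k=0 src: V=3.3333
k=1 load: inc=3.333333, refl=3.333333·1.000000=3.3333; V=0.000000+3.333333+3.333333=6.6667
k=2 src: inc=3.333333, refl=3.333333·-0.333333=-1.1111; V=3.333333+3.333333+-1.111111=5.5556
k=3 load: inc=-1.111111, refl=-1.111111·1.000000=-1.1111; V=6.666667+-1.111111+-1.111111=4.4444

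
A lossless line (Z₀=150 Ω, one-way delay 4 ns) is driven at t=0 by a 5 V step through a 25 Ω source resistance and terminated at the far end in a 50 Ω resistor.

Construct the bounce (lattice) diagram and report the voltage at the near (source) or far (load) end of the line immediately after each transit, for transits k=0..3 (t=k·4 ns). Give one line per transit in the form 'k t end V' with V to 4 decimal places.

Γ_L=-0.500000, Γ_S=-0.714286; launch V₁=5·150/175=4.285714
k=0 src: V=4.2857
k=1 load: inc=4.285714, refl=4.285714·-0.500000=-2.1429; V=0.000000+4.285714+-2.142857=2.1429
k=2 src: inc=-2.142857, refl=-2.142857·-0.714286=1.5306; V=4.285714+-2.142857+1.530612=3.6735
k=3 load: inc=1.530612, refl=1.530612·-0.500000=-0.7653; V=2.142857+1.530612+-0.765306=2.9082

0 0 source 4.2857
1 4 load 2.1429
2 8 source 3.6735
3 12 load 2.9082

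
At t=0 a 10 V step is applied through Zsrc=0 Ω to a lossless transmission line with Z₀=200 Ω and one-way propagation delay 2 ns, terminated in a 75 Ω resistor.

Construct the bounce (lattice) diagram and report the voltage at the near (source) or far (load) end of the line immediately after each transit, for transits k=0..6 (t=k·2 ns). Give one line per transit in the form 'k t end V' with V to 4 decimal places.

Γ_L=-0.454545, Γ_S=-1.000000; launch V₁=10·200/200=10.000000
k=0 src: V=10.0000
k=1 load: inc=10.000000, refl=10.000000·-0.454545=-4.5455; V=0.000000+10.000000+-4.545455=5.4545
k=2 src: inc=-4.545455, refl=-4.545455·-1.000000=4.5455; V=10.000000+-4.545455+4.545455=10.0000
k=3 load: inc=4.545455, refl=4.545455·-0.454545=-2.0661; V=5.454545+4.545455+-2.066116=7.9339
k=4 src: inc=-2.066116, refl=-2.066116·-1.000000=2.0661; V=10.000000+-2.066116+2.066116=10.0000
k=5 load: inc=2.066116, refl=2.066116·-0.454545=-0.9391; V=7.933884+2.066116+-0.939144=9.0609
k=6 src: inc=-0.939144, refl=-0.939144·-1.000000=0.9391; V=10.000000+-0.939144+0.939144=10.0000

0 0 source 10.0000
1 2 load 5.4545
2 4 source 10.0000
3 6 load 7.9339
4 8 source 10.0000
5 10 load 9.0609
6 12 source 10.0000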